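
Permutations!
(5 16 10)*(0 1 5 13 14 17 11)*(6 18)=(0 1 5 16 10 13 14 17 11)(6 18)=[1, 5, 2, 3, 4, 16, 18, 7, 8, 9, 13, 0, 12, 14, 17, 15, 10, 11, 6]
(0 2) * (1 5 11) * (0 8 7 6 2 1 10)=(0 1 5 11 10)(2 8 7 6)=[1, 5, 8, 3, 4, 11, 2, 6, 7, 9, 0, 10]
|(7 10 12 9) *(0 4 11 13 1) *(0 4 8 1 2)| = 28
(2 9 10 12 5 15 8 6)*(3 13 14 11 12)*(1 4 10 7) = (1 4 10 3 13 14 11 12 5 15 8 6 2 9 7) = [0, 4, 9, 13, 10, 15, 2, 1, 6, 7, 3, 12, 5, 14, 11, 8]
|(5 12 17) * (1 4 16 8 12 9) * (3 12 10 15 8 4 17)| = 12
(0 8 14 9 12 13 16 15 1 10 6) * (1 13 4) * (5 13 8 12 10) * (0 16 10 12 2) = (0 2)(1 5 13 10 6 16 15 8 14 9 12 4) = [2, 5, 0, 3, 1, 13, 16, 7, 14, 12, 6, 11, 4, 10, 9, 8, 15]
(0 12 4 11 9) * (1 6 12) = (0 1 6 12 4 11 9) = [1, 6, 2, 3, 11, 5, 12, 7, 8, 0, 10, 9, 4]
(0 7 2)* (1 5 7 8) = [8, 5, 0, 3, 4, 7, 6, 2, 1] = (0 8 1 5 7 2)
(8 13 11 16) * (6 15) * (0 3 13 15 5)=(0 3 13 11 16 8 15 6 5)=[3, 1, 2, 13, 4, 0, 5, 7, 15, 9, 10, 16, 12, 11, 14, 6, 8]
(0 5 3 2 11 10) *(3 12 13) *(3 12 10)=(0 5 10)(2 11 3)(12 13)=[5, 1, 11, 2, 4, 10, 6, 7, 8, 9, 0, 3, 13, 12]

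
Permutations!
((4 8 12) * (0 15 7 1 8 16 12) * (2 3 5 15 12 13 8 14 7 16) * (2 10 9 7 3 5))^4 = (0 9 3 16 12 7 2 13 4 1 5 8 10 14 15) = [9, 5, 13, 16, 1, 8, 6, 2, 10, 3, 14, 11, 7, 4, 15, 0, 12]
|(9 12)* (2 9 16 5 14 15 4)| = 8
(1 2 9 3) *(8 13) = [0, 2, 9, 1, 4, 5, 6, 7, 13, 3, 10, 11, 12, 8] = (1 2 9 3)(8 13)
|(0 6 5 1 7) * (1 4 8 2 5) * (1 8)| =8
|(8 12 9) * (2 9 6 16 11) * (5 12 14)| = 9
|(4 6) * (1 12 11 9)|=|(1 12 11 9)(4 6)|=4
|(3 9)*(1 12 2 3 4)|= |(1 12 2 3 9 4)|= 6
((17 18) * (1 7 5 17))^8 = (1 17 7 18 5) = [0, 17, 2, 3, 4, 1, 6, 18, 8, 9, 10, 11, 12, 13, 14, 15, 16, 7, 5]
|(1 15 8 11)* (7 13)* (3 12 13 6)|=20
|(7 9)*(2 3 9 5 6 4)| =|(2 3 9 7 5 6 4)| =7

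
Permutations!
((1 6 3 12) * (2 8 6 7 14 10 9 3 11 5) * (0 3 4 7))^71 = (0 1 12 3)(2 8 6 11 5)(4 7 14 10 9) = [1, 12, 8, 0, 7, 2, 11, 14, 6, 4, 9, 5, 3, 13, 10]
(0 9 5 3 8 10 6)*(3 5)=[9, 1, 2, 8, 4, 5, 0, 7, 10, 3, 6]=(0 9 3 8 10 6)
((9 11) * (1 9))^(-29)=(1 9 11)=[0, 9, 2, 3, 4, 5, 6, 7, 8, 11, 10, 1]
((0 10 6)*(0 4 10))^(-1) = (4 6 10) = [0, 1, 2, 3, 6, 5, 10, 7, 8, 9, 4]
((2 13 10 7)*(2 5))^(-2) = [0, 1, 7, 3, 4, 10, 6, 13, 8, 9, 2, 11, 12, 5] = (2 7 13 5 10)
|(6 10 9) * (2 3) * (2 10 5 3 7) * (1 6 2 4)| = |(1 6 5 3 10 9 2 7 4)| = 9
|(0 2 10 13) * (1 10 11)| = |(0 2 11 1 10 13)| = 6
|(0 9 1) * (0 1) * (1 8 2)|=6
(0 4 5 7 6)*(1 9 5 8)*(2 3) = (0 4 8 1 9 5 7 6)(2 3) = [4, 9, 3, 2, 8, 7, 0, 6, 1, 5]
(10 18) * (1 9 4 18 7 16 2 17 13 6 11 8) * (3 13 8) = [0, 9, 17, 13, 18, 5, 11, 16, 1, 4, 7, 3, 12, 6, 14, 15, 2, 8, 10] = (1 9 4 18 10 7 16 2 17 8)(3 13 6 11)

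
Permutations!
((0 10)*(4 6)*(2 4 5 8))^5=(0 10)=[10, 1, 2, 3, 4, 5, 6, 7, 8, 9, 0]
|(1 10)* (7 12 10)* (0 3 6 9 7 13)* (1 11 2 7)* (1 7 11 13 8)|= |(0 3 6 9 7 12 10 13)(1 8)(2 11)|= 8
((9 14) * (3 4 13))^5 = [0, 1, 2, 13, 3, 5, 6, 7, 8, 14, 10, 11, 12, 4, 9] = (3 13 4)(9 14)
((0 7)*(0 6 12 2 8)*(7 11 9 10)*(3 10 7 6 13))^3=[7, 1, 11, 12, 4, 5, 8, 10, 9, 3, 2, 13, 0, 6]=(0 7 10 2 11 13 6 8 9 3 12)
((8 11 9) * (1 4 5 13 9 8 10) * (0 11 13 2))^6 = (0 1 8 5 9)(2 10 11 4 13) = [1, 8, 10, 3, 13, 9, 6, 7, 5, 0, 11, 4, 12, 2]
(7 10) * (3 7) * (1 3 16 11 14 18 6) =(1 3 7 10 16 11 14 18 6) =[0, 3, 2, 7, 4, 5, 1, 10, 8, 9, 16, 14, 12, 13, 18, 15, 11, 17, 6]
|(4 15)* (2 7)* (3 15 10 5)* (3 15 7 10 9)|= |(2 10 5 15 4 9 3 7)|= 8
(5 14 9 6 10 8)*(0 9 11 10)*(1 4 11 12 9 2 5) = [2, 4, 5, 3, 11, 14, 0, 7, 1, 6, 8, 10, 9, 13, 12] = (0 2 5 14 12 9 6)(1 4 11 10 8)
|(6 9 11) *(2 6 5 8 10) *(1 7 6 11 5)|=9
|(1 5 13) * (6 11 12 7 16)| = 15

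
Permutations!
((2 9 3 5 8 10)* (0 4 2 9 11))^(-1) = [11, 1, 4, 9, 0, 3, 6, 7, 5, 10, 8, 2] = (0 11 2 4)(3 9 10 8 5)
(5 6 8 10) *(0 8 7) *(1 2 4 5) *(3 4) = (0 8 10 1 2 3 4 5 6 7) = [8, 2, 3, 4, 5, 6, 7, 0, 10, 9, 1]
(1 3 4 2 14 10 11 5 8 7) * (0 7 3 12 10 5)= (0 7 1 12 10 11)(2 14 5 8 3 4)= [7, 12, 14, 4, 2, 8, 6, 1, 3, 9, 11, 0, 10, 13, 5]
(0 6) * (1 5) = (0 6)(1 5) = [6, 5, 2, 3, 4, 1, 0]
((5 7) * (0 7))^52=[7, 1, 2, 3, 4, 0, 6, 5]=(0 7 5)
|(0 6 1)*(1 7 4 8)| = 6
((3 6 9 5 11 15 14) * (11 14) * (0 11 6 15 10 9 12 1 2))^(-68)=(0 5 6)(1 10 3)(2 9 15)(11 14 12)=[5, 10, 9, 1, 4, 6, 0, 7, 8, 15, 3, 14, 11, 13, 12, 2]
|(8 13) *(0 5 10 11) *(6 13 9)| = |(0 5 10 11)(6 13 8 9)| = 4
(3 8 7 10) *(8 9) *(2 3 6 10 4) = (2 3 9 8 7 4)(6 10) = [0, 1, 3, 9, 2, 5, 10, 4, 7, 8, 6]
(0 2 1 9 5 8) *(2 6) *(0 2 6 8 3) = [8, 9, 1, 0, 4, 3, 6, 7, 2, 5] = (0 8 2 1 9 5 3)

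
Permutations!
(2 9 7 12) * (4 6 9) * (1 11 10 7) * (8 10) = (1 11 8 10 7 12 2 4 6 9) = [0, 11, 4, 3, 6, 5, 9, 12, 10, 1, 7, 8, 2]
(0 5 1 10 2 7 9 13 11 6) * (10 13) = (0 5 1 13 11 6)(2 7 9 10) = [5, 13, 7, 3, 4, 1, 0, 9, 8, 10, 2, 6, 12, 11]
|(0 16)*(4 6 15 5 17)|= 10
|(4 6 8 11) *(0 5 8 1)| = |(0 5 8 11 4 6 1)| = 7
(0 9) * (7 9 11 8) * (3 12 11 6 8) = [6, 1, 2, 12, 4, 5, 8, 9, 7, 0, 10, 3, 11] = (0 6 8 7 9)(3 12 11)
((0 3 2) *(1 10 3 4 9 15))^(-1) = (0 2 3 10 1 15 9 4) = [2, 15, 3, 10, 0, 5, 6, 7, 8, 4, 1, 11, 12, 13, 14, 9]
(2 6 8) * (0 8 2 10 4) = (0 8 10 4)(2 6) = [8, 1, 6, 3, 0, 5, 2, 7, 10, 9, 4]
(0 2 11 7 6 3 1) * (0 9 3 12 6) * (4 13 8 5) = (0 2 11 7)(1 9 3)(4 13 8 5)(6 12) = [2, 9, 11, 1, 13, 4, 12, 0, 5, 3, 10, 7, 6, 8]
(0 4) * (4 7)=(0 7 4)=[7, 1, 2, 3, 0, 5, 6, 4]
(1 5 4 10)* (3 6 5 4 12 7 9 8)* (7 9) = (1 4 10)(3 6 5 12 9 8) = [0, 4, 2, 6, 10, 12, 5, 7, 3, 8, 1, 11, 9]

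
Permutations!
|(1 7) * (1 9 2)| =4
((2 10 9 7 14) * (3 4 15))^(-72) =(15)(2 7 10 14 9) =[0, 1, 7, 3, 4, 5, 6, 10, 8, 2, 14, 11, 12, 13, 9, 15]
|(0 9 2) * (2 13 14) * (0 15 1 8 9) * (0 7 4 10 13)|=|(0 7 4 10 13 14 2 15 1 8 9)|=11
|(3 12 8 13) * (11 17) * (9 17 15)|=|(3 12 8 13)(9 17 11 15)|=4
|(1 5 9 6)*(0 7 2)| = |(0 7 2)(1 5 9 6)| = 12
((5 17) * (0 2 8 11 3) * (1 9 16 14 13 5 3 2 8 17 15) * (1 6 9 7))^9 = (0 2)(1 7)(3 11)(5 6 16 13 15 9 14)(8 17) = [2, 7, 0, 11, 4, 6, 16, 1, 17, 14, 10, 3, 12, 15, 5, 9, 13, 8]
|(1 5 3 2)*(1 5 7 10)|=3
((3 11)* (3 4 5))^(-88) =(11) =[0, 1, 2, 3, 4, 5, 6, 7, 8, 9, 10, 11]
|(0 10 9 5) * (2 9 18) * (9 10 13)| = 12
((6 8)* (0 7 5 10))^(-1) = (0 10 5 7)(6 8) = [10, 1, 2, 3, 4, 7, 8, 0, 6, 9, 5]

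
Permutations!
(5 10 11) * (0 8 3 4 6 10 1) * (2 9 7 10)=(0 8 3 4 6 2 9 7 10 11 5 1)=[8, 0, 9, 4, 6, 1, 2, 10, 3, 7, 11, 5]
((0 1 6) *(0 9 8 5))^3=(0 9)(1 8)(5 6)=[9, 8, 2, 3, 4, 6, 5, 7, 1, 0]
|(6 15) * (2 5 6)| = 4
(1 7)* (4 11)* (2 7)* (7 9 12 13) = [0, 2, 9, 3, 11, 5, 6, 1, 8, 12, 10, 4, 13, 7] = (1 2 9 12 13 7)(4 11)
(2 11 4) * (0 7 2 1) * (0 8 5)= [7, 8, 11, 3, 1, 0, 6, 2, 5, 9, 10, 4]= (0 7 2 11 4 1 8 5)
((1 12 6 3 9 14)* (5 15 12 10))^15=(1 3 15)(5 14 6)(9 12 10)=[0, 3, 2, 15, 4, 14, 5, 7, 8, 12, 9, 11, 10, 13, 6, 1]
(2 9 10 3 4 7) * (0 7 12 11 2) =[7, 1, 9, 4, 12, 5, 6, 0, 8, 10, 3, 2, 11] =(0 7)(2 9 10 3 4 12 11)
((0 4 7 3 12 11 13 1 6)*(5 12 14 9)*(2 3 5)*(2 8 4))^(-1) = (0 6 1 13 11 12 5 7 4 8 9 14 3 2) = [6, 13, 0, 2, 8, 7, 1, 4, 9, 14, 10, 12, 5, 11, 3]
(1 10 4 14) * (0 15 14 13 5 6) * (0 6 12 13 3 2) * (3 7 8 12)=[15, 10, 0, 2, 7, 3, 6, 8, 12, 9, 4, 11, 13, 5, 1, 14]=(0 15 14 1 10 4 7 8 12 13 5 3 2)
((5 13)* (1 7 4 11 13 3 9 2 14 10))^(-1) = (1 10 14 2 9 3 5 13 11 4 7) = [0, 10, 9, 5, 7, 13, 6, 1, 8, 3, 14, 4, 12, 11, 2]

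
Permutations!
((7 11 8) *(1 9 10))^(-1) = (1 10 9)(7 8 11) = [0, 10, 2, 3, 4, 5, 6, 8, 11, 1, 9, 7]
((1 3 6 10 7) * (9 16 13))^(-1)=(1 7 10 6 3)(9 13 16)=[0, 7, 2, 1, 4, 5, 3, 10, 8, 13, 6, 11, 12, 16, 14, 15, 9]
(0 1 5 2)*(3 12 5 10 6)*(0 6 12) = [1, 10, 6, 0, 4, 2, 3, 7, 8, 9, 12, 11, 5] = (0 1 10 12 5 2 6 3)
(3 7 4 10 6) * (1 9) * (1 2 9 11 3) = [0, 11, 9, 7, 10, 5, 1, 4, 8, 2, 6, 3] = (1 11 3 7 4 10 6)(2 9)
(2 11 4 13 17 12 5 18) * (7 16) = (2 11 4 13 17 12 5 18)(7 16) = [0, 1, 11, 3, 13, 18, 6, 16, 8, 9, 10, 4, 5, 17, 14, 15, 7, 12, 2]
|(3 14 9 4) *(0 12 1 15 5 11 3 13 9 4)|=|(0 12 1 15 5 11 3 14 4 13 9)|=11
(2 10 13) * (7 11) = (2 10 13)(7 11) = [0, 1, 10, 3, 4, 5, 6, 11, 8, 9, 13, 7, 12, 2]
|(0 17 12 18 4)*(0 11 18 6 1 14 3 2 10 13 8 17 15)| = |(0 15)(1 14 3 2 10 13 8 17 12 6)(4 11 18)| = 30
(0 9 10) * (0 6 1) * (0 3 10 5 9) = [0, 3, 2, 10, 4, 9, 1, 7, 8, 5, 6] = (1 3 10 6)(5 9)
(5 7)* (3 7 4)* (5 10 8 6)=(3 7 10 8 6 5 4)=[0, 1, 2, 7, 3, 4, 5, 10, 6, 9, 8]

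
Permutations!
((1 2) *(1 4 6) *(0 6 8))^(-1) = (0 8 4 2 1 6) = [8, 6, 1, 3, 2, 5, 0, 7, 4]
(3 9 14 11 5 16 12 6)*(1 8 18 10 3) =(1 8 18 10 3 9 14 11 5 16 12 6) =[0, 8, 2, 9, 4, 16, 1, 7, 18, 14, 3, 5, 6, 13, 11, 15, 12, 17, 10]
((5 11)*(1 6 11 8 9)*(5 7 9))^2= (1 11 9 6 7)= [0, 11, 2, 3, 4, 5, 7, 1, 8, 6, 10, 9]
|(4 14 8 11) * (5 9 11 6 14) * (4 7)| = |(4 5 9 11 7)(6 14 8)| = 15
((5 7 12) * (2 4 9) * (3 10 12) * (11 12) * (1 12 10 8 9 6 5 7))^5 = [0, 9, 12, 6, 7, 8, 3, 4, 5, 1, 11, 10, 2] = (1 9)(2 12)(3 6)(4 7)(5 8)(10 11)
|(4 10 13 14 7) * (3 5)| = |(3 5)(4 10 13 14 7)| = 10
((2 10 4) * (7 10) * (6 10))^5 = (10) = [0, 1, 2, 3, 4, 5, 6, 7, 8, 9, 10]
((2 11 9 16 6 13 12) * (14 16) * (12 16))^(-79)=(2 11 9 14 12)(6 16 13)=[0, 1, 11, 3, 4, 5, 16, 7, 8, 14, 10, 9, 2, 6, 12, 15, 13]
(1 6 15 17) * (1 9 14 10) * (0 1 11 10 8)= (0 1 6 15 17 9 14 8)(10 11)= [1, 6, 2, 3, 4, 5, 15, 7, 0, 14, 11, 10, 12, 13, 8, 17, 16, 9]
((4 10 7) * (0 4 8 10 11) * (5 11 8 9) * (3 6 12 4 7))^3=(0 5 7 11 9)(3 4)(6 8)(10 12)=[5, 1, 2, 4, 3, 7, 8, 11, 6, 0, 12, 9, 10]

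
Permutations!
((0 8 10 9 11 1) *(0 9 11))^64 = (0 1 10)(8 9 11) = [1, 10, 2, 3, 4, 5, 6, 7, 9, 11, 0, 8]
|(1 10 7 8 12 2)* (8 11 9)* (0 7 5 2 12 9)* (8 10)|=|(12)(0 7 11)(1 8 9 10 5 2)|=6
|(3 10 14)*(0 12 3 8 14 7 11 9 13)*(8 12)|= 10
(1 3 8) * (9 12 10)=(1 3 8)(9 12 10)=[0, 3, 2, 8, 4, 5, 6, 7, 1, 12, 9, 11, 10]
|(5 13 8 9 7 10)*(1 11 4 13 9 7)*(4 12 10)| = 12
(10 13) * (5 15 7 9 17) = (5 15 7 9 17)(10 13) = [0, 1, 2, 3, 4, 15, 6, 9, 8, 17, 13, 11, 12, 10, 14, 7, 16, 5]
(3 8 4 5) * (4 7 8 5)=(3 5)(7 8)=[0, 1, 2, 5, 4, 3, 6, 8, 7]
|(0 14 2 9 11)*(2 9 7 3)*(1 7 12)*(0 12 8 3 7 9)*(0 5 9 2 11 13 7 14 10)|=|(0 10)(1 2 8 3 11 12)(5 9 13 7 14)|=30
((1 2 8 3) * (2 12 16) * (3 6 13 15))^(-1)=(1 3 15 13 6 8 2 16 12)=[0, 3, 16, 15, 4, 5, 8, 7, 2, 9, 10, 11, 1, 6, 14, 13, 12]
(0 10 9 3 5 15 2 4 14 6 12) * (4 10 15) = (0 15 2 10 9 3 5 4 14 6 12) = [15, 1, 10, 5, 14, 4, 12, 7, 8, 3, 9, 11, 0, 13, 6, 2]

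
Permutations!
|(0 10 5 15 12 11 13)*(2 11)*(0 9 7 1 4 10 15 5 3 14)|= |(0 15 12 2 11 13 9 7 1 4 10 3 14)|= 13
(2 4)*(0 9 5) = [9, 1, 4, 3, 2, 0, 6, 7, 8, 5] = (0 9 5)(2 4)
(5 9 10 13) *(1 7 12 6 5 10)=(1 7 12 6 5 9)(10 13)=[0, 7, 2, 3, 4, 9, 5, 12, 8, 1, 13, 11, 6, 10]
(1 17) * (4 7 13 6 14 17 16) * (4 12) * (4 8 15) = (1 16 12 8 15 4 7 13 6 14 17) = [0, 16, 2, 3, 7, 5, 14, 13, 15, 9, 10, 11, 8, 6, 17, 4, 12, 1]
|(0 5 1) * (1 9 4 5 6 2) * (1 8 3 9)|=9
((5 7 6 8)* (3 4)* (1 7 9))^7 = (1 7 6 8 5 9)(3 4) = [0, 7, 2, 4, 3, 9, 8, 6, 5, 1]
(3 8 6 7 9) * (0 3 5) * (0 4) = (0 3 8 6 7 9 5 4) = [3, 1, 2, 8, 0, 4, 7, 9, 6, 5]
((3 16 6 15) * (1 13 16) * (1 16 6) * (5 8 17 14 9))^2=(1 6 3)(5 17 9 8 14)(13 15 16)=[0, 6, 2, 1, 4, 17, 3, 7, 14, 8, 10, 11, 12, 15, 5, 16, 13, 9]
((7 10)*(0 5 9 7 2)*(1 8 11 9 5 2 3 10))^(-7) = (0 2)(1 9 8 7 11)(3 10) = [2, 9, 0, 10, 4, 5, 6, 11, 7, 8, 3, 1]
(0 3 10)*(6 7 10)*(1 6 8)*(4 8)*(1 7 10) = [3, 6, 2, 4, 8, 5, 10, 1, 7, 9, 0] = (0 3 4 8 7 1 6 10)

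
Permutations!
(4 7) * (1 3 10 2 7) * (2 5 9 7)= (1 3 10 5 9 7 4)= [0, 3, 2, 10, 1, 9, 6, 4, 8, 7, 5]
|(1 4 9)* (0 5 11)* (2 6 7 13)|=|(0 5 11)(1 4 9)(2 6 7 13)|=12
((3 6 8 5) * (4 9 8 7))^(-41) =(3 6 7 4 9 8 5) =[0, 1, 2, 6, 9, 3, 7, 4, 5, 8]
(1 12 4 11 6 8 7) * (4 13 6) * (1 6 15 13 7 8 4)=(1 12 7 6 4 11)(13 15)=[0, 12, 2, 3, 11, 5, 4, 6, 8, 9, 10, 1, 7, 15, 14, 13]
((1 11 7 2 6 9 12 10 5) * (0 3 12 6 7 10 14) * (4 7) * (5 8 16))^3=[14, 8, 2, 0, 4, 10, 9, 7, 1, 6, 5, 16, 3, 13, 12, 15, 11]=(0 14 12 3)(1 8)(5 10)(6 9)(11 16)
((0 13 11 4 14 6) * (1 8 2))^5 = [6, 2, 8, 3, 11, 5, 14, 7, 1, 9, 10, 13, 12, 0, 4] = (0 6 14 4 11 13)(1 2 8)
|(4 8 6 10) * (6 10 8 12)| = 5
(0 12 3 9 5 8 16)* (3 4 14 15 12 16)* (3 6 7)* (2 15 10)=(0 16)(2 15 12 4 14 10)(3 9 5 8 6 7)=[16, 1, 15, 9, 14, 8, 7, 3, 6, 5, 2, 11, 4, 13, 10, 12, 0]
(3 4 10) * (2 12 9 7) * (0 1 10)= (0 1 10 3 4)(2 12 9 7)= [1, 10, 12, 4, 0, 5, 6, 2, 8, 7, 3, 11, 9]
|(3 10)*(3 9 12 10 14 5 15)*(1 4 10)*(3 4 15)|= 6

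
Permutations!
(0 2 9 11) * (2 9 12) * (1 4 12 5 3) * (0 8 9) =(1 4 12 2 5 3)(8 9 11) =[0, 4, 5, 1, 12, 3, 6, 7, 9, 11, 10, 8, 2]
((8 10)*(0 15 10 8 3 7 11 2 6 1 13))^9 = (0 13 1 6 2 11 7 3 10 15) = [13, 6, 11, 10, 4, 5, 2, 3, 8, 9, 15, 7, 12, 1, 14, 0]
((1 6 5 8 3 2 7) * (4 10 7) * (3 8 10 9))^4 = (1 7 10 5 6) = [0, 7, 2, 3, 4, 6, 1, 10, 8, 9, 5]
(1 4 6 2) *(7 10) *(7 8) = (1 4 6 2)(7 10 8) = [0, 4, 1, 3, 6, 5, 2, 10, 7, 9, 8]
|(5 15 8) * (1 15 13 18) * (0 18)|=7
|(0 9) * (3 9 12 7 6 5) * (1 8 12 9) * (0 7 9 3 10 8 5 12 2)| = |(0 3 1 5 10 8 2)(6 12 9 7)| = 28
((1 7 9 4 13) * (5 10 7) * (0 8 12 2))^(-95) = (0 8 12 2)(1 7 13 10 4 5 9) = [8, 7, 0, 3, 5, 9, 6, 13, 12, 1, 4, 11, 2, 10]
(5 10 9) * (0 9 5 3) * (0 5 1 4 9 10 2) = (0 10 1 4 9 3 5 2) = [10, 4, 0, 5, 9, 2, 6, 7, 8, 3, 1]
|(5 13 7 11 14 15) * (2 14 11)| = 6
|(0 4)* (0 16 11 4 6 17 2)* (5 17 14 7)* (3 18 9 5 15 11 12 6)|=|(0 3 18 9 5 17 2)(4 16 12 6 14 7 15 11)|=56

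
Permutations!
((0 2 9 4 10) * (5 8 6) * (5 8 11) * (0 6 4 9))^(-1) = (0 2)(4 8 6 10)(5 11) = [2, 1, 0, 3, 8, 11, 10, 7, 6, 9, 4, 5]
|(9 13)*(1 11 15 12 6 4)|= 6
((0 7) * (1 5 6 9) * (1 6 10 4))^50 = (1 10)(4 5) = [0, 10, 2, 3, 5, 4, 6, 7, 8, 9, 1]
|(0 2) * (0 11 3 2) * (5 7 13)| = 3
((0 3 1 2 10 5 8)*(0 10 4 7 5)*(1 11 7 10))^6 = (0 1 11 4 5)(2 7 10 8 3) = [1, 11, 7, 2, 5, 0, 6, 10, 3, 9, 8, 4]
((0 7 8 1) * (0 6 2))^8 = (0 8 6)(1 2 7) = [8, 2, 7, 3, 4, 5, 0, 1, 6]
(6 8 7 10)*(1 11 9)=(1 11 9)(6 8 7 10)=[0, 11, 2, 3, 4, 5, 8, 10, 7, 1, 6, 9]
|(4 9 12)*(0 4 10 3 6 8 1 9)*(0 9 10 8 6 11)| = |(0 4 9 12 8 1 10 3 11)| = 9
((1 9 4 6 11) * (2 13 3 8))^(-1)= (1 11 6 4 9)(2 8 3 13)= [0, 11, 8, 13, 9, 5, 4, 7, 3, 1, 10, 6, 12, 2]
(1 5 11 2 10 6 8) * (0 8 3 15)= (0 8 1 5 11 2 10 6 3 15)= [8, 5, 10, 15, 4, 11, 3, 7, 1, 9, 6, 2, 12, 13, 14, 0]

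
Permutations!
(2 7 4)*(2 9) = (2 7 4 9) = [0, 1, 7, 3, 9, 5, 6, 4, 8, 2]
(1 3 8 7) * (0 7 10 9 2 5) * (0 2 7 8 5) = (0 8 10 9 7 1 3 5 2) = [8, 3, 0, 5, 4, 2, 6, 1, 10, 7, 9]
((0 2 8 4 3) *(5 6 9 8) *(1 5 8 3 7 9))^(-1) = [3, 6, 0, 9, 8, 1, 5, 4, 2, 7] = (0 3 9 7 4 8 2)(1 6 5)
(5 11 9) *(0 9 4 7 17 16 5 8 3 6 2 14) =(0 9 8 3 6 2 14)(4 7 17 16 5 11) =[9, 1, 14, 6, 7, 11, 2, 17, 3, 8, 10, 4, 12, 13, 0, 15, 5, 16]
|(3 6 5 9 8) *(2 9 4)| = 7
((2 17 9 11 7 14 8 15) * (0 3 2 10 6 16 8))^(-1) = (0 14 7 11 9 17 2 3)(6 10 15 8 16) = [14, 1, 3, 0, 4, 5, 10, 11, 16, 17, 15, 9, 12, 13, 7, 8, 6, 2]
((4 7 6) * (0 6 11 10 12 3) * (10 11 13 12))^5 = (0 12 7 6 3 13 4) = [12, 1, 2, 13, 0, 5, 3, 6, 8, 9, 10, 11, 7, 4]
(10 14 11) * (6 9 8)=(6 9 8)(10 14 11)=[0, 1, 2, 3, 4, 5, 9, 7, 6, 8, 14, 10, 12, 13, 11]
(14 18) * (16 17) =(14 18)(16 17) =[0, 1, 2, 3, 4, 5, 6, 7, 8, 9, 10, 11, 12, 13, 18, 15, 17, 16, 14]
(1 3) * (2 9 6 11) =(1 3)(2 9 6 11) =[0, 3, 9, 1, 4, 5, 11, 7, 8, 6, 10, 2]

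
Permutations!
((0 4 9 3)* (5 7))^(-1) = (0 3 9 4)(5 7) = [3, 1, 2, 9, 0, 7, 6, 5, 8, 4]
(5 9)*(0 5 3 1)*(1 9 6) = (0 5 6 1)(3 9) = [5, 0, 2, 9, 4, 6, 1, 7, 8, 3]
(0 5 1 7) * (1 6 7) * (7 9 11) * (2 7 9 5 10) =[10, 1, 7, 3, 4, 6, 5, 0, 8, 11, 2, 9] =(0 10 2 7)(5 6)(9 11)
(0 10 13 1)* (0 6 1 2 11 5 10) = [0, 6, 11, 3, 4, 10, 1, 7, 8, 9, 13, 5, 12, 2] = (1 6)(2 11 5 10 13)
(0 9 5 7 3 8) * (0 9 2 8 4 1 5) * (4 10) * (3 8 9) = (0 2 9)(1 5 7 8 3 10 4) = [2, 5, 9, 10, 1, 7, 6, 8, 3, 0, 4]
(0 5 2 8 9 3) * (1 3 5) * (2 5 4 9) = [1, 3, 8, 0, 9, 5, 6, 7, 2, 4] = (0 1 3)(2 8)(4 9)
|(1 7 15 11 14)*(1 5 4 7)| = 6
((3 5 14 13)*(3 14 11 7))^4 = (14) = [0, 1, 2, 3, 4, 5, 6, 7, 8, 9, 10, 11, 12, 13, 14]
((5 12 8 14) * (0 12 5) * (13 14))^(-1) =[14, 1, 2, 3, 4, 5, 6, 7, 12, 9, 10, 11, 0, 8, 13] =(0 14 13 8 12)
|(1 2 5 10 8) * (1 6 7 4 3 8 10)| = |(10)(1 2 5)(3 8 6 7 4)| = 15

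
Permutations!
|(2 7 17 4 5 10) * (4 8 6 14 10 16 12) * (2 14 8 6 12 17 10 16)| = 11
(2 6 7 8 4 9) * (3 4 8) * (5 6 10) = [0, 1, 10, 4, 9, 6, 7, 3, 8, 2, 5] = (2 10 5 6 7 3 4 9)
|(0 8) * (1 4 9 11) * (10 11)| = 10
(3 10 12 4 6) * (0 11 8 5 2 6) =(0 11 8 5 2 6 3 10 12 4) =[11, 1, 6, 10, 0, 2, 3, 7, 5, 9, 12, 8, 4]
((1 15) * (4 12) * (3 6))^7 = [0, 15, 2, 6, 12, 5, 3, 7, 8, 9, 10, 11, 4, 13, 14, 1] = (1 15)(3 6)(4 12)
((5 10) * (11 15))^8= [0, 1, 2, 3, 4, 5, 6, 7, 8, 9, 10, 11, 12, 13, 14, 15]= (15)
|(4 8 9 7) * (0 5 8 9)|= |(0 5 8)(4 9 7)|= 3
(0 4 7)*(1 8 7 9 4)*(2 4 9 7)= (9)(0 1 8 2 4 7)= [1, 8, 4, 3, 7, 5, 6, 0, 2, 9]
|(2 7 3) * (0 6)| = |(0 6)(2 7 3)| = 6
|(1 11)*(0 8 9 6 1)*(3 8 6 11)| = 7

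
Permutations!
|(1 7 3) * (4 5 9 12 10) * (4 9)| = 6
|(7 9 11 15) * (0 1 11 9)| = 5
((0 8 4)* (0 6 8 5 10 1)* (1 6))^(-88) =[6, 10, 2, 3, 5, 8, 1, 7, 0, 9, 4] =(0 6 1 10 4 5 8)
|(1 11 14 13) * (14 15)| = |(1 11 15 14 13)| = 5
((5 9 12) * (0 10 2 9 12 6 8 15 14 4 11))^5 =(0 8)(2 14)(4 9)(5 12)(6 11)(10 15) =[8, 1, 14, 3, 9, 12, 11, 7, 0, 4, 15, 6, 5, 13, 2, 10]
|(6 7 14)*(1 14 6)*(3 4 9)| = |(1 14)(3 4 9)(6 7)| = 6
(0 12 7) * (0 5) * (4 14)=(0 12 7 5)(4 14)=[12, 1, 2, 3, 14, 0, 6, 5, 8, 9, 10, 11, 7, 13, 4]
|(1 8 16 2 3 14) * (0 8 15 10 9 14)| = |(0 8 16 2 3)(1 15 10 9 14)| = 5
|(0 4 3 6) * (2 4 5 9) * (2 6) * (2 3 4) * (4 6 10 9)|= 4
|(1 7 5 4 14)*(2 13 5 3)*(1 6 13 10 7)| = |(2 10 7 3)(4 14 6 13 5)| = 20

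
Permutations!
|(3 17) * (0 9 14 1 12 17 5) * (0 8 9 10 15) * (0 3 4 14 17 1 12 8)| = |(0 10 15 3 5)(1 8 9 17 4 14 12)| = 35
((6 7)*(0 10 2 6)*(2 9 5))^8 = (0 10 9 5 2 6 7) = [10, 1, 6, 3, 4, 2, 7, 0, 8, 5, 9]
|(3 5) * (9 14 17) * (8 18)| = |(3 5)(8 18)(9 14 17)| = 6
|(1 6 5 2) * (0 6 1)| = |(0 6 5 2)| = 4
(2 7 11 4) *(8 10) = [0, 1, 7, 3, 2, 5, 6, 11, 10, 9, 8, 4] = (2 7 11 4)(8 10)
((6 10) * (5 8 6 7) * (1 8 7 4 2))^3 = (1 10)(2 6)(4 8)(5 7) = [0, 10, 6, 3, 8, 7, 2, 5, 4, 9, 1]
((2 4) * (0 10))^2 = (10) = [0, 1, 2, 3, 4, 5, 6, 7, 8, 9, 10]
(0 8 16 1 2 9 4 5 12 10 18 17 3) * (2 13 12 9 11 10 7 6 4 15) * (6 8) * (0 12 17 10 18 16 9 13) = (0 6 4 5 13 17 3 12 7 8 9 15 2 11 18 10 16 1) = [6, 0, 11, 12, 5, 13, 4, 8, 9, 15, 16, 18, 7, 17, 14, 2, 1, 3, 10]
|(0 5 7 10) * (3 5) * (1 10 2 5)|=12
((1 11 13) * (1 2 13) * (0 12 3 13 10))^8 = (0 3 2)(10 12 13) = [3, 1, 0, 2, 4, 5, 6, 7, 8, 9, 12, 11, 13, 10]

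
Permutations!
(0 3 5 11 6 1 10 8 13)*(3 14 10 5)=(0 14 10 8 13)(1 5 11 6)=[14, 5, 2, 3, 4, 11, 1, 7, 13, 9, 8, 6, 12, 0, 10]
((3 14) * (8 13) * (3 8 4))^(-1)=(3 4 13 8 14)=[0, 1, 2, 4, 13, 5, 6, 7, 14, 9, 10, 11, 12, 8, 3]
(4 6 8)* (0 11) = (0 11)(4 6 8) = [11, 1, 2, 3, 6, 5, 8, 7, 4, 9, 10, 0]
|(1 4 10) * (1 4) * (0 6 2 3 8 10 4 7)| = |(0 6 2 3 8 10 7)| = 7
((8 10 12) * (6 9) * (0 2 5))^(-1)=(0 5 2)(6 9)(8 12 10)=[5, 1, 0, 3, 4, 2, 9, 7, 12, 6, 8, 11, 10]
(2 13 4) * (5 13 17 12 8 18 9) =(2 17 12 8 18 9 5 13 4) =[0, 1, 17, 3, 2, 13, 6, 7, 18, 5, 10, 11, 8, 4, 14, 15, 16, 12, 9]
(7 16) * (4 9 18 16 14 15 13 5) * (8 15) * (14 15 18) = [0, 1, 2, 3, 9, 4, 6, 15, 18, 14, 10, 11, 12, 5, 8, 13, 7, 17, 16] = (4 9 14 8 18 16 7 15 13 5)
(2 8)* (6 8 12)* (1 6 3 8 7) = (1 6 7)(2 12 3 8) = [0, 6, 12, 8, 4, 5, 7, 1, 2, 9, 10, 11, 3]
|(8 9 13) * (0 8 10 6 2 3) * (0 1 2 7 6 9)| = 6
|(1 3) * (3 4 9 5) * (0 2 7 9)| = 8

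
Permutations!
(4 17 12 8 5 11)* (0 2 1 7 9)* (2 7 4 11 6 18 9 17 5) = [7, 4, 1, 3, 5, 6, 18, 17, 2, 0, 10, 11, 8, 13, 14, 15, 16, 12, 9] = (0 7 17 12 8 2 1 4 5 6 18 9)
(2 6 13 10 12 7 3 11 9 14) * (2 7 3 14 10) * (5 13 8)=[0, 1, 6, 11, 4, 13, 8, 14, 5, 10, 12, 9, 3, 2, 7]=(2 6 8 5 13)(3 11 9 10 12)(7 14)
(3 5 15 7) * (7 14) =(3 5 15 14 7) =[0, 1, 2, 5, 4, 15, 6, 3, 8, 9, 10, 11, 12, 13, 7, 14]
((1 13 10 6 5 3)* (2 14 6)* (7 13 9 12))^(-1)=[0, 3, 10, 5, 4, 6, 14, 12, 8, 1, 13, 11, 9, 7, 2]=(1 3 5 6 14 2 10 13 7 12 9)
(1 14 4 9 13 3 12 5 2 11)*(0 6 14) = (0 6 14 4 9 13 3 12 5 2 11 1) = [6, 0, 11, 12, 9, 2, 14, 7, 8, 13, 10, 1, 5, 3, 4]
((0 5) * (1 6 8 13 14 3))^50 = (1 8 14)(3 6 13) = [0, 8, 2, 6, 4, 5, 13, 7, 14, 9, 10, 11, 12, 3, 1]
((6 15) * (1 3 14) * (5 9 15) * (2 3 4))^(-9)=(1 4 2 3 14)(5 6 15 9)=[0, 4, 3, 14, 2, 6, 15, 7, 8, 5, 10, 11, 12, 13, 1, 9]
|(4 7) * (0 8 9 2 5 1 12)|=14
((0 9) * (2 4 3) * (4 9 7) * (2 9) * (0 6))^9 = (0 3)(4 6)(7 9) = [3, 1, 2, 0, 6, 5, 4, 9, 8, 7]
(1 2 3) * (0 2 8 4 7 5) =(0 2 3 1 8 4 7 5) =[2, 8, 3, 1, 7, 0, 6, 5, 4]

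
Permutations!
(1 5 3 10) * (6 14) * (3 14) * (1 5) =[0, 1, 2, 10, 4, 14, 3, 7, 8, 9, 5, 11, 12, 13, 6] =(3 10 5 14 6)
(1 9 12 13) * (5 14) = [0, 9, 2, 3, 4, 14, 6, 7, 8, 12, 10, 11, 13, 1, 5] = (1 9 12 13)(5 14)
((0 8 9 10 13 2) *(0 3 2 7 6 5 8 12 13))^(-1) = [10, 1, 3, 2, 4, 6, 7, 13, 5, 8, 9, 11, 0, 12] = (0 10 9 8 5 6 7 13 12)(2 3)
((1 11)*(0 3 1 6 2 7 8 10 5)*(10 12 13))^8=(0 12 6)(1 10 7)(2 3 13)(5 8 11)=[12, 10, 3, 13, 4, 8, 0, 1, 11, 9, 7, 5, 6, 2]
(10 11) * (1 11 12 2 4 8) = [0, 11, 4, 3, 8, 5, 6, 7, 1, 9, 12, 10, 2] = (1 11 10 12 2 4 8)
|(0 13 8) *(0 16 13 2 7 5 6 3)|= |(0 2 7 5 6 3)(8 16 13)|= 6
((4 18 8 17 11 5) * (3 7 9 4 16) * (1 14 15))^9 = [0, 1, 2, 16, 9, 11, 6, 3, 18, 7, 10, 17, 12, 13, 14, 15, 5, 8, 4] = (3 16 5 11 17 8 18 4 9 7)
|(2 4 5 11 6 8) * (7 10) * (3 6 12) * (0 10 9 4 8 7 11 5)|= |(0 10 11 12 3 6 7 9 4)(2 8)|= 18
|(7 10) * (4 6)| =2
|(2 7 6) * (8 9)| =6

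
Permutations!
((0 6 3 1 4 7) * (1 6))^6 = (0 4)(1 7) = [4, 7, 2, 3, 0, 5, 6, 1]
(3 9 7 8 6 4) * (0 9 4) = [9, 1, 2, 4, 3, 5, 0, 8, 6, 7] = (0 9 7 8 6)(3 4)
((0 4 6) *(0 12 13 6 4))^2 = [0, 1, 2, 3, 4, 5, 13, 7, 8, 9, 10, 11, 6, 12] = (6 13 12)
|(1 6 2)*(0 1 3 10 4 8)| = 8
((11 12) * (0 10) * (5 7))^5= (0 10)(5 7)(11 12)= [10, 1, 2, 3, 4, 7, 6, 5, 8, 9, 0, 12, 11]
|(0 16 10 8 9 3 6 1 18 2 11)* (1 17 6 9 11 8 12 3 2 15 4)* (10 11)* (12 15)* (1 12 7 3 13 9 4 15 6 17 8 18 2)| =9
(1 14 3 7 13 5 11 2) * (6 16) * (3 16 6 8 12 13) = (1 14 16 8 12 13 5 11 2)(3 7) = [0, 14, 1, 7, 4, 11, 6, 3, 12, 9, 10, 2, 13, 5, 16, 15, 8]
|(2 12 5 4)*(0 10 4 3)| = |(0 10 4 2 12 5 3)| = 7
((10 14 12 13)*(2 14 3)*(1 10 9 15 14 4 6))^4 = (1 4 3)(2 10 6)(9 13 12 14 15) = [0, 4, 10, 1, 3, 5, 2, 7, 8, 13, 6, 11, 14, 12, 15, 9]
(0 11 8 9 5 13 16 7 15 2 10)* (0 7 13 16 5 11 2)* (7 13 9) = (0 2 10 13 5 16 9 11 8 7 15) = [2, 1, 10, 3, 4, 16, 6, 15, 7, 11, 13, 8, 12, 5, 14, 0, 9]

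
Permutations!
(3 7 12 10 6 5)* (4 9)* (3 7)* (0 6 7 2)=(0 6 5 2)(4 9)(7 12 10)=[6, 1, 0, 3, 9, 2, 5, 12, 8, 4, 7, 11, 10]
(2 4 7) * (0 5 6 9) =[5, 1, 4, 3, 7, 6, 9, 2, 8, 0] =(0 5 6 9)(2 4 7)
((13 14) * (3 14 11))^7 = (3 11 13 14) = [0, 1, 2, 11, 4, 5, 6, 7, 8, 9, 10, 13, 12, 14, 3]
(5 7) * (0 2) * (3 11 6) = (0 2)(3 11 6)(5 7) = [2, 1, 0, 11, 4, 7, 3, 5, 8, 9, 10, 6]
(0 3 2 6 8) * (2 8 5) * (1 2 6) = (0 3 8)(1 2)(5 6) = [3, 2, 1, 8, 4, 6, 5, 7, 0]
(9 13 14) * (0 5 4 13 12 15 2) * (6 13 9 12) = (0 5 4 9 6 13 14 12 15 2) = [5, 1, 0, 3, 9, 4, 13, 7, 8, 6, 10, 11, 15, 14, 12, 2]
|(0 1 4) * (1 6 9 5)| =6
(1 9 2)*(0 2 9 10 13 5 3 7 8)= (0 2 1 10 13 5 3 7 8)= [2, 10, 1, 7, 4, 3, 6, 8, 0, 9, 13, 11, 12, 5]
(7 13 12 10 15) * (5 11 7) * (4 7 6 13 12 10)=[0, 1, 2, 3, 7, 11, 13, 12, 8, 9, 15, 6, 4, 10, 14, 5]=(4 7 12)(5 11 6 13 10 15)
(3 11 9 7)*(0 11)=(0 11 9 7 3)=[11, 1, 2, 0, 4, 5, 6, 3, 8, 7, 10, 9]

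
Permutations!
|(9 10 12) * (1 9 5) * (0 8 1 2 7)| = |(0 8 1 9 10 12 5 2 7)| = 9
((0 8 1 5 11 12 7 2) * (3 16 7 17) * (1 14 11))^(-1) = (0 2 7 16 3 17 12 11 14 8)(1 5) = [2, 5, 7, 17, 4, 1, 6, 16, 0, 9, 10, 14, 11, 13, 8, 15, 3, 12]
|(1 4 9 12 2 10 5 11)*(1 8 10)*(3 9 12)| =4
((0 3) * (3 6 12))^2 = (0 12)(3 6) = [12, 1, 2, 6, 4, 5, 3, 7, 8, 9, 10, 11, 0]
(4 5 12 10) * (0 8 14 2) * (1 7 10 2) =[8, 7, 0, 3, 5, 12, 6, 10, 14, 9, 4, 11, 2, 13, 1] =(0 8 14 1 7 10 4 5 12 2)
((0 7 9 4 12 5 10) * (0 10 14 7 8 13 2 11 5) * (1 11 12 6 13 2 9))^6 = (0 2)(1 11 5 14 7)(4 13)(6 9)(8 12) = [2, 11, 0, 3, 13, 14, 9, 1, 12, 6, 10, 5, 8, 4, 7]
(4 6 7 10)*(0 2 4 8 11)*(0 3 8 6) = (0 2 4)(3 8 11)(6 7 10) = [2, 1, 4, 8, 0, 5, 7, 10, 11, 9, 6, 3]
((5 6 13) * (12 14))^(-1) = (5 13 6)(12 14) = [0, 1, 2, 3, 4, 13, 5, 7, 8, 9, 10, 11, 14, 6, 12]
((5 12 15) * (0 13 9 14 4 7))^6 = (15) = [0, 1, 2, 3, 4, 5, 6, 7, 8, 9, 10, 11, 12, 13, 14, 15]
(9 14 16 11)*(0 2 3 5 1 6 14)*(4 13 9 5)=(0 2 3 4 13 9)(1 6 14 16 11 5)=[2, 6, 3, 4, 13, 1, 14, 7, 8, 0, 10, 5, 12, 9, 16, 15, 11]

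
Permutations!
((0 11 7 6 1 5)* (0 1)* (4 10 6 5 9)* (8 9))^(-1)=[6, 5, 2, 3, 9, 7, 10, 11, 1, 8, 4, 0]=(0 6 10 4 9 8 1 5 7 11)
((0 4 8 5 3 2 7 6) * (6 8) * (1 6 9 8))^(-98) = (0 9 5 2 1)(3 7 6 4 8) = [9, 0, 1, 7, 8, 2, 4, 6, 3, 5]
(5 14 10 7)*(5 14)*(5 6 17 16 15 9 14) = (5 6 17 16 15 9 14 10 7) = [0, 1, 2, 3, 4, 6, 17, 5, 8, 14, 7, 11, 12, 13, 10, 9, 15, 16]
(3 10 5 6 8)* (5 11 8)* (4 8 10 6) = (3 6 5 4 8)(10 11) = [0, 1, 2, 6, 8, 4, 5, 7, 3, 9, 11, 10]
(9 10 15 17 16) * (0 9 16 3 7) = (0 9 10 15 17 3 7) = [9, 1, 2, 7, 4, 5, 6, 0, 8, 10, 15, 11, 12, 13, 14, 17, 16, 3]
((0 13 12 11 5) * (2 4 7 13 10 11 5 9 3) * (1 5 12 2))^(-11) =(0 9 5 11 1 10 3)(2 4 7 13) =[9, 10, 4, 0, 7, 11, 6, 13, 8, 5, 3, 1, 12, 2]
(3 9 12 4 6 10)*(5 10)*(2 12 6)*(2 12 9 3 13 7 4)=(2 9 6 5 10 13 7 4 12)=[0, 1, 9, 3, 12, 10, 5, 4, 8, 6, 13, 11, 2, 7]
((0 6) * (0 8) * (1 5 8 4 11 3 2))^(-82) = (0 8 5 1 2 3 11 4 6) = [8, 2, 3, 11, 6, 1, 0, 7, 5, 9, 10, 4]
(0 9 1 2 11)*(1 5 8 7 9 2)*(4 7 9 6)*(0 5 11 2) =[0, 1, 2, 3, 7, 8, 4, 6, 9, 11, 10, 5] =(4 7 6)(5 8 9 11)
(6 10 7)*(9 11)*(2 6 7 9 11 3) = (11)(2 6 10 9 3) = [0, 1, 6, 2, 4, 5, 10, 7, 8, 3, 9, 11]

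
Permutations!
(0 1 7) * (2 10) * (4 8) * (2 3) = (0 1 7)(2 10 3)(4 8) = [1, 7, 10, 2, 8, 5, 6, 0, 4, 9, 3]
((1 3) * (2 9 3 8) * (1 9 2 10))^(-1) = (1 10 8)(3 9) = [0, 10, 2, 9, 4, 5, 6, 7, 1, 3, 8]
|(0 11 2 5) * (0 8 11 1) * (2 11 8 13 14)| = 4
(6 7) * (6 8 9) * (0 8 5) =(0 8 9 6 7 5) =[8, 1, 2, 3, 4, 0, 7, 5, 9, 6]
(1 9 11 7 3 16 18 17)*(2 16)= [0, 9, 16, 2, 4, 5, 6, 3, 8, 11, 10, 7, 12, 13, 14, 15, 18, 1, 17]= (1 9 11 7 3 2 16 18 17)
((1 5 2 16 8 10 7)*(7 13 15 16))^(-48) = (8 13 16 10 15) = [0, 1, 2, 3, 4, 5, 6, 7, 13, 9, 15, 11, 12, 16, 14, 8, 10]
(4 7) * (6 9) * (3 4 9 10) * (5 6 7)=(3 4 5 6 10)(7 9)=[0, 1, 2, 4, 5, 6, 10, 9, 8, 7, 3]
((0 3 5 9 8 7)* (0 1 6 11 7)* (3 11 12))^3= [1, 3, 2, 8, 4, 0, 5, 12, 7, 11, 10, 6, 9]= (0 1 3 8 7 12 9 11 6 5)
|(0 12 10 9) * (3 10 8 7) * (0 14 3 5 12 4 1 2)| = |(0 4 1 2)(3 10 9 14)(5 12 8 7)| = 4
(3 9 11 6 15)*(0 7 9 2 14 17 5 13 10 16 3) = (0 7 9 11 6 15)(2 14 17 5 13 10 16 3) = [7, 1, 14, 2, 4, 13, 15, 9, 8, 11, 16, 6, 12, 10, 17, 0, 3, 5]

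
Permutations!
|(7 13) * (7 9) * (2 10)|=|(2 10)(7 13 9)|=6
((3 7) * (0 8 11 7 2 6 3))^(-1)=(0 7 11 8)(2 3 6)=[7, 1, 3, 6, 4, 5, 2, 11, 0, 9, 10, 8]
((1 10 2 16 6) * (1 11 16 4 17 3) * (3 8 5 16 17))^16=(1 10 2 4 3)(5 17 6)(8 11 16)=[0, 10, 4, 1, 3, 17, 5, 7, 11, 9, 2, 16, 12, 13, 14, 15, 8, 6]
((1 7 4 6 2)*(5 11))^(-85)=(5 11)=[0, 1, 2, 3, 4, 11, 6, 7, 8, 9, 10, 5]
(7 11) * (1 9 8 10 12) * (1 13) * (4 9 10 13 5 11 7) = (1 10 12 5 11 4 9 8 13) = [0, 10, 2, 3, 9, 11, 6, 7, 13, 8, 12, 4, 5, 1]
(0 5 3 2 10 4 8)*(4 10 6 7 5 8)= (10)(0 8)(2 6 7 5 3)= [8, 1, 6, 2, 4, 3, 7, 5, 0, 9, 10]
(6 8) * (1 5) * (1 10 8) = (1 5 10 8 6) = [0, 5, 2, 3, 4, 10, 1, 7, 6, 9, 8]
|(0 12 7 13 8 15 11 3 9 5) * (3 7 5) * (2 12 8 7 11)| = 6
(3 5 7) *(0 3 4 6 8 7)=(0 3 5)(4 6 8 7)=[3, 1, 2, 5, 6, 0, 8, 4, 7]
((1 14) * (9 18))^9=(1 14)(9 18)=[0, 14, 2, 3, 4, 5, 6, 7, 8, 18, 10, 11, 12, 13, 1, 15, 16, 17, 9]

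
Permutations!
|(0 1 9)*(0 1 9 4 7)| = |(0 9 1 4 7)| = 5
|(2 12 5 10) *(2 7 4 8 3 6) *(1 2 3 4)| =|(1 2 12 5 10 7)(3 6)(4 8)| =6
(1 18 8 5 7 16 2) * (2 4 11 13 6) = (1 18 8 5 7 16 4 11 13 6 2) = [0, 18, 1, 3, 11, 7, 2, 16, 5, 9, 10, 13, 12, 6, 14, 15, 4, 17, 8]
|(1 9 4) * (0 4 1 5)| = 6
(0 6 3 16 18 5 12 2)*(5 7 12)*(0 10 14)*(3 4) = [6, 1, 10, 16, 3, 5, 4, 12, 8, 9, 14, 11, 2, 13, 0, 15, 18, 17, 7] = (0 6 4 3 16 18 7 12 2 10 14)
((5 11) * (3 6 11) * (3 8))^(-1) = (3 8 5 11 6) = [0, 1, 2, 8, 4, 11, 3, 7, 5, 9, 10, 6]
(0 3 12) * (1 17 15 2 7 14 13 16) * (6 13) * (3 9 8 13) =(0 9 8 13 16 1 17 15 2 7 14 6 3 12) =[9, 17, 7, 12, 4, 5, 3, 14, 13, 8, 10, 11, 0, 16, 6, 2, 1, 15]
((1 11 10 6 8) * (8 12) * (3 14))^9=(1 6)(3 14)(8 10)(11 12)=[0, 6, 2, 14, 4, 5, 1, 7, 10, 9, 8, 12, 11, 13, 3]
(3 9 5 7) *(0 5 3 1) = (0 5 7 1)(3 9) = [5, 0, 2, 9, 4, 7, 6, 1, 8, 3]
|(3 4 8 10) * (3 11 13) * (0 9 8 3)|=|(0 9 8 10 11 13)(3 4)|=6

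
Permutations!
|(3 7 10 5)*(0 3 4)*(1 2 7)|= 8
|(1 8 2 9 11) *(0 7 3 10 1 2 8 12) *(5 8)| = 6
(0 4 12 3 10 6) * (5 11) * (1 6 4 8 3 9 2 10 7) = (0 8 3 7 1 6)(2 10 4 12 9)(5 11) = [8, 6, 10, 7, 12, 11, 0, 1, 3, 2, 4, 5, 9]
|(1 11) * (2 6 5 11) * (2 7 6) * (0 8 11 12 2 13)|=|(0 8 11 1 7 6 5 12 2 13)|=10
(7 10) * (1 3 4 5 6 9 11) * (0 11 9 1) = (0 11)(1 3 4 5 6)(7 10) = [11, 3, 2, 4, 5, 6, 1, 10, 8, 9, 7, 0]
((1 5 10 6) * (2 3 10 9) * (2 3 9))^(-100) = (1 10 9 5 6 3 2) = [0, 10, 1, 2, 4, 6, 3, 7, 8, 5, 9]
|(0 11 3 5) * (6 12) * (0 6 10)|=7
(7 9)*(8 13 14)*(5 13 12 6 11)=(5 13 14 8 12 6 11)(7 9)=[0, 1, 2, 3, 4, 13, 11, 9, 12, 7, 10, 5, 6, 14, 8]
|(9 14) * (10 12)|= 2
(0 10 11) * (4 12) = (0 10 11)(4 12) = [10, 1, 2, 3, 12, 5, 6, 7, 8, 9, 11, 0, 4]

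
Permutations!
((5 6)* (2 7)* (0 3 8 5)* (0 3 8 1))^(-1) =[1, 3, 7, 6, 4, 8, 5, 2, 0] =(0 1 3 6 5 8)(2 7)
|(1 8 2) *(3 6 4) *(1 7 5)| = 15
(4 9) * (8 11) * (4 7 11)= (4 9 7 11 8)= [0, 1, 2, 3, 9, 5, 6, 11, 4, 7, 10, 8]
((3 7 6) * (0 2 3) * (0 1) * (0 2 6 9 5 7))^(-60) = (9) = [0, 1, 2, 3, 4, 5, 6, 7, 8, 9]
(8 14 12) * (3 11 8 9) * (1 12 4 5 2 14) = (1 12 9 3 11 8)(2 14 4 5) = [0, 12, 14, 11, 5, 2, 6, 7, 1, 3, 10, 8, 9, 13, 4]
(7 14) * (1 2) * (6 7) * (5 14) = (1 2)(5 14 6 7) = [0, 2, 1, 3, 4, 14, 7, 5, 8, 9, 10, 11, 12, 13, 6]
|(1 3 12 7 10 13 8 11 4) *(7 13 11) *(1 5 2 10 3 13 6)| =|(1 13 8 7 3 12 6)(2 10 11 4 5)| =35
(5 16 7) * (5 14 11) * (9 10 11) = [0, 1, 2, 3, 4, 16, 6, 14, 8, 10, 11, 5, 12, 13, 9, 15, 7] = (5 16 7 14 9 10 11)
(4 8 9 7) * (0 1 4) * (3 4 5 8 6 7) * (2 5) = [1, 2, 5, 4, 6, 8, 7, 0, 9, 3] = (0 1 2 5 8 9 3 4 6 7)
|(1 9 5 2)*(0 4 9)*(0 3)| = |(0 4 9 5 2 1 3)| = 7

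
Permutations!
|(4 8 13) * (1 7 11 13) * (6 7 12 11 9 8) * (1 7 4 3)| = 30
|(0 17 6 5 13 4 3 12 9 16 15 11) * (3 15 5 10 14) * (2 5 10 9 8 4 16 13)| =14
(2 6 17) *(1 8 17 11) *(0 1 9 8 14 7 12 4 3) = (0 1 14 7 12 4 3)(2 6 11 9 8 17) = [1, 14, 6, 0, 3, 5, 11, 12, 17, 8, 10, 9, 4, 13, 7, 15, 16, 2]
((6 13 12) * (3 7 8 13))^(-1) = [0, 1, 2, 6, 4, 5, 12, 3, 7, 9, 10, 11, 13, 8] = (3 6 12 13 8 7)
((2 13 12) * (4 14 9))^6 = (14) = [0, 1, 2, 3, 4, 5, 6, 7, 8, 9, 10, 11, 12, 13, 14]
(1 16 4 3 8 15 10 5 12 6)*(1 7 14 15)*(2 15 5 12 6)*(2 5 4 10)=(1 16 10 12 5 6 7 14 4 3 8)(2 15)=[0, 16, 15, 8, 3, 6, 7, 14, 1, 9, 12, 11, 5, 13, 4, 2, 10]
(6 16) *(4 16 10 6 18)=(4 16 18)(6 10)=[0, 1, 2, 3, 16, 5, 10, 7, 8, 9, 6, 11, 12, 13, 14, 15, 18, 17, 4]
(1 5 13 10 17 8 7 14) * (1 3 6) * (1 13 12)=(1 5 12)(3 6 13 10 17 8 7 14)=[0, 5, 2, 6, 4, 12, 13, 14, 7, 9, 17, 11, 1, 10, 3, 15, 16, 8]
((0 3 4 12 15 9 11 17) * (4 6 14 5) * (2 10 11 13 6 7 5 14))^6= (0 15 11 4 2 7 13)(3 9 17 12 10 5 6)= [15, 1, 7, 9, 2, 6, 3, 13, 8, 17, 5, 4, 10, 0, 14, 11, 16, 12]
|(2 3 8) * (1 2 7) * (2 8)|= 6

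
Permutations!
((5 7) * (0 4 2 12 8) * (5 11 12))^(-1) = (0 8 12 11 7 5 2 4) = [8, 1, 4, 3, 0, 2, 6, 5, 12, 9, 10, 7, 11]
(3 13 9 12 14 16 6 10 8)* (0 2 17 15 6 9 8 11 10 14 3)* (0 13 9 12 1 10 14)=(0 2 17 15 6)(1 10 11 14 16 12 3 9)(8 13)=[2, 10, 17, 9, 4, 5, 0, 7, 13, 1, 11, 14, 3, 8, 16, 6, 12, 15]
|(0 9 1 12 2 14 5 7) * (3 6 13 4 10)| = 40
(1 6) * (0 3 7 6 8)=(0 3 7 6 1 8)=[3, 8, 2, 7, 4, 5, 1, 6, 0]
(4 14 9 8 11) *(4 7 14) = (7 14 9 8 11) = [0, 1, 2, 3, 4, 5, 6, 14, 11, 8, 10, 7, 12, 13, 9]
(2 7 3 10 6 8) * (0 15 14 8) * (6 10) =(0 15 14 8 2 7 3 6) =[15, 1, 7, 6, 4, 5, 0, 3, 2, 9, 10, 11, 12, 13, 8, 14]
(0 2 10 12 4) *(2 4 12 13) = (0 4)(2 10 13) = [4, 1, 10, 3, 0, 5, 6, 7, 8, 9, 13, 11, 12, 2]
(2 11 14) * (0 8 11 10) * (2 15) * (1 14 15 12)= (0 8 11 15 2 10)(1 14 12)= [8, 14, 10, 3, 4, 5, 6, 7, 11, 9, 0, 15, 1, 13, 12, 2]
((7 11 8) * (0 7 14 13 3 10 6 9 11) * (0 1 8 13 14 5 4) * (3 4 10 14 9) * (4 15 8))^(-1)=[4, 7, 2, 6, 1, 8, 10, 0, 15, 14, 5, 9, 12, 11, 3, 13]=(0 4 1 7)(3 6 10 5 8 15 13 11 9 14)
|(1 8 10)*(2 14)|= |(1 8 10)(2 14)|= 6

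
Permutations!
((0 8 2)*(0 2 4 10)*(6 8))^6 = (0 6 8 4 10) = [6, 1, 2, 3, 10, 5, 8, 7, 4, 9, 0]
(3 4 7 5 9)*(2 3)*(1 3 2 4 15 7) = (1 3 15 7 5 9 4) = [0, 3, 2, 15, 1, 9, 6, 5, 8, 4, 10, 11, 12, 13, 14, 7]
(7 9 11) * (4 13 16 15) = (4 13 16 15)(7 9 11) = [0, 1, 2, 3, 13, 5, 6, 9, 8, 11, 10, 7, 12, 16, 14, 4, 15]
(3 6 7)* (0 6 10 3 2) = (0 6 7 2)(3 10) = [6, 1, 0, 10, 4, 5, 7, 2, 8, 9, 3]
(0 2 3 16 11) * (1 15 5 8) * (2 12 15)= (0 12 15 5 8 1 2 3 16 11)= [12, 2, 3, 16, 4, 8, 6, 7, 1, 9, 10, 0, 15, 13, 14, 5, 11]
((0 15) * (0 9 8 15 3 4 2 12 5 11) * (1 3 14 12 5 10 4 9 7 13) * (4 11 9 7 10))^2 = [12, 7, 9, 13, 5, 8, 6, 1, 10, 15, 0, 14, 2, 3, 4, 11] = (0 12 2 9 15 11 14 4 5 8 10)(1 7)(3 13)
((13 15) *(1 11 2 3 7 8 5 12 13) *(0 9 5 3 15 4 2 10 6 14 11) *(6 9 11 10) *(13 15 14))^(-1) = (0 1 15 12 5 9 10 14 2 4 13 6 11)(3 8 7) = [1, 15, 4, 8, 13, 9, 11, 3, 7, 10, 14, 0, 5, 6, 2, 12]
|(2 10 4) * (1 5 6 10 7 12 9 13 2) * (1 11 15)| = 35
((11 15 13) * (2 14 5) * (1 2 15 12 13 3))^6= (15)= [0, 1, 2, 3, 4, 5, 6, 7, 8, 9, 10, 11, 12, 13, 14, 15]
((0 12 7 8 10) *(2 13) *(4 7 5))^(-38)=(13)(0 7 12 8 5 10 4)=[7, 1, 2, 3, 0, 10, 6, 12, 5, 9, 4, 11, 8, 13]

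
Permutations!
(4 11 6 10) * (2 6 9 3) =(2 6 10 4 11 9 3) =[0, 1, 6, 2, 11, 5, 10, 7, 8, 3, 4, 9]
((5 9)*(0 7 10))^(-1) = (0 10 7)(5 9) = [10, 1, 2, 3, 4, 9, 6, 0, 8, 5, 7]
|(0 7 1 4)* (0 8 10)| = 6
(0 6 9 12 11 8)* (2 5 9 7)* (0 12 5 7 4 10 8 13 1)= (0 6 4 10 8 12 11 13 1)(2 7)(5 9)= [6, 0, 7, 3, 10, 9, 4, 2, 12, 5, 8, 13, 11, 1]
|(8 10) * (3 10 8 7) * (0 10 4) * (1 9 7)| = 7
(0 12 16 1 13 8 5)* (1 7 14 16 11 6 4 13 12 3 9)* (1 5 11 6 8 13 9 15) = [3, 12, 2, 15, 9, 0, 4, 14, 11, 5, 10, 8, 6, 13, 16, 1, 7] = (0 3 15 1 12 6 4 9 5)(7 14 16)(8 11)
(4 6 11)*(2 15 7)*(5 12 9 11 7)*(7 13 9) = (2 15 5 12 7)(4 6 13 9 11) = [0, 1, 15, 3, 6, 12, 13, 2, 8, 11, 10, 4, 7, 9, 14, 5]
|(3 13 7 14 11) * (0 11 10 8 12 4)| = |(0 11 3 13 7 14 10 8 12 4)| = 10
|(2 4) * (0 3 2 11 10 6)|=|(0 3 2 4 11 10 6)|=7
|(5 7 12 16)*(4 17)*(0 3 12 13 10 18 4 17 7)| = 5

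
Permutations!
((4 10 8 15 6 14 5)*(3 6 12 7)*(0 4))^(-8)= (0 8 7 14 4 15 3 5 10 12 6)= [8, 1, 2, 5, 15, 10, 0, 14, 7, 9, 12, 11, 6, 13, 4, 3]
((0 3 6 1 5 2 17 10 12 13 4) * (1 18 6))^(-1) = (0 4 13 12 10 17 2 5 1 3)(6 18) = [4, 3, 5, 0, 13, 1, 18, 7, 8, 9, 17, 11, 10, 12, 14, 15, 16, 2, 6]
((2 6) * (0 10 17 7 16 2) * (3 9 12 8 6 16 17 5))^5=(0 12 5 6 9 10 8 3)(2 16)(7 17)=[12, 1, 16, 0, 4, 6, 9, 17, 3, 10, 8, 11, 5, 13, 14, 15, 2, 7]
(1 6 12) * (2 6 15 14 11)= [0, 15, 6, 3, 4, 5, 12, 7, 8, 9, 10, 2, 1, 13, 11, 14]= (1 15 14 11 2 6 12)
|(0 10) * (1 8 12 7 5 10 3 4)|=9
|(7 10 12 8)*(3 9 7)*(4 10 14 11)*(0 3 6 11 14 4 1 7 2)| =8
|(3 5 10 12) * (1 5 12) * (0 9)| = |(0 9)(1 5 10)(3 12)| = 6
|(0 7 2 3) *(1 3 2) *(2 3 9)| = |(0 7 1 9 2 3)| = 6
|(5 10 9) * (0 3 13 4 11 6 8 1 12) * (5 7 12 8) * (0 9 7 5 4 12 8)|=|(0 3 13 12 9 5 10 7 8 1)(4 11 6)|=30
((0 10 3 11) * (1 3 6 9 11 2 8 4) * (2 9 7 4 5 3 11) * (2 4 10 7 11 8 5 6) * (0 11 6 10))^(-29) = (11)(0 7)(1 2 9 8 5 4 10 3) = [7, 2, 9, 1, 10, 4, 6, 0, 5, 8, 3, 11]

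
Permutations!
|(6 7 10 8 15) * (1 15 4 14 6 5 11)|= 12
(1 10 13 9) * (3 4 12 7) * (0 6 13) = (0 6 13 9 1 10)(3 4 12 7) = [6, 10, 2, 4, 12, 5, 13, 3, 8, 1, 0, 11, 7, 9]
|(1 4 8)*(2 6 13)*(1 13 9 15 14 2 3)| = |(1 4 8 13 3)(2 6 9 15 14)| = 5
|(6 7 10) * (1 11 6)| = |(1 11 6 7 10)| = 5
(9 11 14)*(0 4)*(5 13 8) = [4, 1, 2, 3, 0, 13, 6, 7, 5, 11, 10, 14, 12, 8, 9] = (0 4)(5 13 8)(9 11 14)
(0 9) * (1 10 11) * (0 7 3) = [9, 10, 2, 0, 4, 5, 6, 3, 8, 7, 11, 1] = (0 9 7 3)(1 10 11)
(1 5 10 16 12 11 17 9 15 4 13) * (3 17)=(1 5 10 16 12 11 3 17 9 15 4 13)=[0, 5, 2, 17, 13, 10, 6, 7, 8, 15, 16, 3, 11, 1, 14, 4, 12, 9]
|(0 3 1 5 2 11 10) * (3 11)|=|(0 11 10)(1 5 2 3)|=12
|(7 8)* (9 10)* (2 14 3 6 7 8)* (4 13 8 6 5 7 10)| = 30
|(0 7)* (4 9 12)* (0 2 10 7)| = |(2 10 7)(4 9 12)| = 3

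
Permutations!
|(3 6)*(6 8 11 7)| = |(3 8 11 7 6)| = 5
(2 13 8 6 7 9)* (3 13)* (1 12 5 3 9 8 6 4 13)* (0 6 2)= [6, 12, 9, 1, 13, 3, 7, 8, 4, 0, 10, 11, 5, 2]= (0 6 7 8 4 13 2 9)(1 12 5 3)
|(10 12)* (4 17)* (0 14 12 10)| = |(0 14 12)(4 17)| = 6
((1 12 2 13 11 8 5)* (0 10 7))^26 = (0 7 10)(1 8 13 12 5 11 2) = [7, 8, 1, 3, 4, 11, 6, 10, 13, 9, 0, 2, 5, 12]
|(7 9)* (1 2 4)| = 6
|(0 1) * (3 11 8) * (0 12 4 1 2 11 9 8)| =|(0 2 11)(1 12 4)(3 9 8)| =3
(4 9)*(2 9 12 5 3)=(2 9 4 12 5 3)=[0, 1, 9, 2, 12, 3, 6, 7, 8, 4, 10, 11, 5]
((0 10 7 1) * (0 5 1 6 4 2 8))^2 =(0 7 4 8 10 6 2) =[7, 1, 0, 3, 8, 5, 2, 4, 10, 9, 6]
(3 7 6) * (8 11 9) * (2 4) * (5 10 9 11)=(11)(2 4)(3 7 6)(5 10 9 8)=[0, 1, 4, 7, 2, 10, 3, 6, 5, 8, 9, 11]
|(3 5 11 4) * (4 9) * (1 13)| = 10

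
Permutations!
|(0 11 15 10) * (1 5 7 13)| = 4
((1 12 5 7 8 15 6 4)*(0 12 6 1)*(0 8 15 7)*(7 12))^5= [4, 5, 2, 3, 7, 6, 0, 8, 15, 9, 10, 11, 1, 13, 14, 12]= (0 4 7 8 15 12 1 5 6)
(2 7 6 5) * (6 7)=(7)(2 6 5)=[0, 1, 6, 3, 4, 2, 5, 7]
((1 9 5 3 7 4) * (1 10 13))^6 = (1 10 7 5)(3 9 13 4) = [0, 10, 2, 9, 3, 1, 6, 5, 8, 13, 7, 11, 12, 4]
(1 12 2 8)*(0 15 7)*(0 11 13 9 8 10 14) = (0 15 7 11 13 9 8 1 12 2 10 14) = [15, 12, 10, 3, 4, 5, 6, 11, 1, 8, 14, 13, 2, 9, 0, 7]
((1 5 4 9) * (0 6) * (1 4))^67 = (0 6)(1 5)(4 9) = [6, 5, 2, 3, 9, 1, 0, 7, 8, 4]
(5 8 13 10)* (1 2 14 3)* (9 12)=[0, 2, 14, 1, 4, 8, 6, 7, 13, 12, 5, 11, 9, 10, 3]=(1 2 14 3)(5 8 13 10)(9 12)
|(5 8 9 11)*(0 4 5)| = |(0 4 5 8 9 11)| = 6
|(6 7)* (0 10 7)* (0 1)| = |(0 10 7 6 1)| = 5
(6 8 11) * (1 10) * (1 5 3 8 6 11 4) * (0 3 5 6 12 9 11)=[3, 10, 2, 8, 1, 5, 12, 7, 4, 11, 6, 0, 9]=(0 3 8 4 1 10 6 12 9 11)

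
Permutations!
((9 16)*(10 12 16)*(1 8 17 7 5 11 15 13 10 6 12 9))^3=(1 7 15 9 16 17 11 10 12 8 5 13 6)=[0, 7, 2, 3, 4, 13, 1, 15, 5, 16, 12, 10, 8, 6, 14, 9, 17, 11]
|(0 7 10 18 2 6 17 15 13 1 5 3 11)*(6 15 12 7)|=14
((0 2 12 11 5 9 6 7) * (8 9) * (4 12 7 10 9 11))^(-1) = (0 7 2)(4 12)(5 11 8)(6 9 10) = [7, 1, 0, 3, 12, 11, 9, 2, 5, 10, 6, 8, 4]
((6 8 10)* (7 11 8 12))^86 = (6 7 8)(10 12 11) = [0, 1, 2, 3, 4, 5, 7, 8, 6, 9, 12, 10, 11]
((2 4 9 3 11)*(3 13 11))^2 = (2 9 11 4 13) = [0, 1, 9, 3, 13, 5, 6, 7, 8, 11, 10, 4, 12, 2]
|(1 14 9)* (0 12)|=|(0 12)(1 14 9)|=6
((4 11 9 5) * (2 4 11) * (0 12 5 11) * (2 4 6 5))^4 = (0 5 6 2 12) = [5, 1, 12, 3, 4, 6, 2, 7, 8, 9, 10, 11, 0]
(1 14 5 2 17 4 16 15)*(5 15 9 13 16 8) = [0, 14, 17, 3, 8, 2, 6, 7, 5, 13, 10, 11, 12, 16, 15, 1, 9, 4] = (1 14 15)(2 17 4 8 5)(9 13 16)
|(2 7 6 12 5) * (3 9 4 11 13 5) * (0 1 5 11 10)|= |(0 1 5 2 7 6 12 3 9 4 10)(11 13)|= 22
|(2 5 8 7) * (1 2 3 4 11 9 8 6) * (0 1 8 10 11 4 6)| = 12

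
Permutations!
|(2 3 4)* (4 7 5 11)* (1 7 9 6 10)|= |(1 7 5 11 4 2 3 9 6 10)|= 10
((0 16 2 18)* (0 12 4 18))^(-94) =[2, 1, 16, 3, 12, 5, 6, 7, 8, 9, 10, 11, 18, 13, 14, 15, 0, 17, 4] =(0 2 16)(4 12 18)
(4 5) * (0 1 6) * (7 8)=(0 1 6)(4 5)(7 8)=[1, 6, 2, 3, 5, 4, 0, 8, 7]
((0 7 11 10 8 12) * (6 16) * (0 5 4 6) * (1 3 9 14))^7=[4, 14, 2, 1, 8, 10, 12, 6, 7, 3, 0, 16, 11, 13, 9, 15, 5]=(0 4 8 7 6 12 11 16 5 10)(1 14 9 3)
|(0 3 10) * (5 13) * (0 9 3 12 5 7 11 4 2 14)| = |(0 12 5 13 7 11 4 2 14)(3 10 9)| = 9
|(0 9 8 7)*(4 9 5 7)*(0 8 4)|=4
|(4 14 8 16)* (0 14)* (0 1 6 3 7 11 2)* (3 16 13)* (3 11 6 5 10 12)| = |(0 14 8 13 11 2)(1 5 10 12 3 7 6 16 4)| = 18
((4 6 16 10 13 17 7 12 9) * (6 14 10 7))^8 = (4 12 16 17 10)(6 13 14 9 7) = [0, 1, 2, 3, 12, 5, 13, 6, 8, 7, 4, 11, 16, 14, 9, 15, 17, 10]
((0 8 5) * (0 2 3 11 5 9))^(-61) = (0 9 8)(2 5 11 3) = [9, 1, 5, 2, 4, 11, 6, 7, 0, 8, 10, 3]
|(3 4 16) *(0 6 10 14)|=|(0 6 10 14)(3 4 16)|=12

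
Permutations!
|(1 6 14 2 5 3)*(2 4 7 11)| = 9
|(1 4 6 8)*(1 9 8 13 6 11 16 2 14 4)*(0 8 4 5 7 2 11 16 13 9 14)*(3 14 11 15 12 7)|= 12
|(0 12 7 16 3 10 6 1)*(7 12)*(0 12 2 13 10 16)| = |(0 7)(1 12 2 13 10 6)(3 16)| = 6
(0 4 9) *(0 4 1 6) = [1, 6, 2, 3, 9, 5, 0, 7, 8, 4] = (0 1 6)(4 9)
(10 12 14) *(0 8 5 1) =(0 8 5 1)(10 12 14) =[8, 0, 2, 3, 4, 1, 6, 7, 5, 9, 12, 11, 14, 13, 10]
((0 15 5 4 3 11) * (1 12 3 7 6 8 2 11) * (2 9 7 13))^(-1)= (0 11 2 13 4 5 15)(1 3 12)(6 7 9 8)= [11, 3, 13, 12, 5, 15, 7, 9, 6, 8, 10, 2, 1, 4, 14, 0]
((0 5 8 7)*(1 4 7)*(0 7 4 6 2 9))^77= (9)= [0, 1, 2, 3, 4, 5, 6, 7, 8, 9]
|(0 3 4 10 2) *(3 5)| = |(0 5 3 4 10 2)| = 6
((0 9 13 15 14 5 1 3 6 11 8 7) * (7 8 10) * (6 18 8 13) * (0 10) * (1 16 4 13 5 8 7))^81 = [9, 3, 2, 18, 8, 15, 11, 10, 13, 6, 1, 0, 12, 5, 4, 16, 14, 17, 7] = (0 9 6 11)(1 3 18 7 10)(4 8 13 5 15 16 14)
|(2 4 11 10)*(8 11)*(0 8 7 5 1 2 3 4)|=10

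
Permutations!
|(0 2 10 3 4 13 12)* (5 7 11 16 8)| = 35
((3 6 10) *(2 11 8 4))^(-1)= (2 4 8 11)(3 10 6)= [0, 1, 4, 10, 8, 5, 3, 7, 11, 9, 6, 2]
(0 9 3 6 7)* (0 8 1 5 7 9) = [0, 5, 2, 6, 4, 7, 9, 8, 1, 3] = (1 5 7 8)(3 6 9)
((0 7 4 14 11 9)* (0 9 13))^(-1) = (0 13 11 14 4 7) = [13, 1, 2, 3, 7, 5, 6, 0, 8, 9, 10, 14, 12, 11, 4]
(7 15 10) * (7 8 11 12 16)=(7 15 10 8 11 12 16)=[0, 1, 2, 3, 4, 5, 6, 15, 11, 9, 8, 12, 16, 13, 14, 10, 7]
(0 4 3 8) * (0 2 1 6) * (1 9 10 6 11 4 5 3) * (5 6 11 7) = (0 6)(1 7 5 3 8 2 9 10 11 4) = [6, 7, 9, 8, 1, 3, 0, 5, 2, 10, 11, 4]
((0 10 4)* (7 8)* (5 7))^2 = (0 4 10)(5 8 7) = [4, 1, 2, 3, 10, 8, 6, 5, 7, 9, 0]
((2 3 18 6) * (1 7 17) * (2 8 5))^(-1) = [0, 17, 5, 2, 4, 8, 18, 1, 6, 9, 10, 11, 12, 13, 14, 15, 16, 7, 3] = (1 17 7)(2 5 8 6 18 3)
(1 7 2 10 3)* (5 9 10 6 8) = (1 7 2 6 8 5 9 10 3) = [0, 7, 6, 1, 4, 9, 8, 2, 5, 10, 3]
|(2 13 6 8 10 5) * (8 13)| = |(2 8 10 5)(6 13)| = 4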